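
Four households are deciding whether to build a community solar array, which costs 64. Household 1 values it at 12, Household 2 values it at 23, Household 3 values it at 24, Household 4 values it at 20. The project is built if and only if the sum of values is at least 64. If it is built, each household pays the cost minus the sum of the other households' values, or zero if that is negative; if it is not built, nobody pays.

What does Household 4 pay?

Total value 79 ≥ cost 64, so the project is built.
The other households' values sum to 59.
Cost minus that sum is 64 - 59 = 5.

5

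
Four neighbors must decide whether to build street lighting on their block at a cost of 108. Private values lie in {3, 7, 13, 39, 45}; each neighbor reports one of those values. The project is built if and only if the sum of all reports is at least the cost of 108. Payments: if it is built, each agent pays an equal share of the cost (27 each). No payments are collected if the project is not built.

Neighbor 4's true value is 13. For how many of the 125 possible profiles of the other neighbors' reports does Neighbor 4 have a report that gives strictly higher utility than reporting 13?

12

Others report (7, 45, 45): truth gives -14; report 3 gives 0 > -14. Violating.
Others report (13, 39, 45): truth gives -14; report 3 gives 0 > -14. Violating.
Others report (13, 45, 39): truth gives -14; report 3 gives 0 > -14. Violating.
Others report (13, 45, 45): truth gives -14; report 3 gives 0 > -14. Violating.
Others report (3, 3, 3): truth gives 0; no alternative beats it.
Others report (3, 3, 7): truth gives 0; no alternative beats it.
(Checking all 125 profiles: 12 have a profitable deviation, 113 do not.)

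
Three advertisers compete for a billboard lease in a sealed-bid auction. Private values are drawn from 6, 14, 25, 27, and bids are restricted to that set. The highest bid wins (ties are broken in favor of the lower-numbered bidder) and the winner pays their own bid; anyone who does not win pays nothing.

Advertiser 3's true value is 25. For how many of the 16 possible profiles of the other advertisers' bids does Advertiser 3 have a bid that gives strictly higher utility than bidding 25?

Others bid (6, 6): truth gives 0; bid 14 gives 11 > 0. Violating.
Others bid (6, 14): truth gives 0; no alternative beats it.
Others bid (6, 25): truth gives 0; no alternative beats it.
(Checking all 16 profiles: 1 has a profitable deviation, 15 do not.)

1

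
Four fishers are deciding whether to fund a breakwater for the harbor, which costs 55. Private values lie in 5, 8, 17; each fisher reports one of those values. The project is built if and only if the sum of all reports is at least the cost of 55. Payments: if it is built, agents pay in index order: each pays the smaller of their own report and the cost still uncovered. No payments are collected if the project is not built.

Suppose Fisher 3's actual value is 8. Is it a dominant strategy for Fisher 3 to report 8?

Consider the case where Fisher 1 reports 17, Fisher 2 reports 17 and Fisher 4 reports 17.
Truthful report 8: project built, pays 8, utility 8 - 8 = 0.
Report 5 instead: project built, pays 5, utility 8 - 5 = 3.
Since 3 > 0, reporting 5 is strictly better here, so truthful reporting is not dominant.

No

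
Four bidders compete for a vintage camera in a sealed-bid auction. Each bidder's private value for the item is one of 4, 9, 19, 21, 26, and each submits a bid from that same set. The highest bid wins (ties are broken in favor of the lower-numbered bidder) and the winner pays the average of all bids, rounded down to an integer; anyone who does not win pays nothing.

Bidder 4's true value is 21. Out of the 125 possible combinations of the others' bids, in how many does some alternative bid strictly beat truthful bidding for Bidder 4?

32

Others bid (4, 4, 4): truth gives 13; bid 9 gives 16 > 13. Violating.
Others bid (4, 4, 21): truth gives 0; bid 26 gives 8 > 0. Violating.
Others bid (4, 9, 21): truth gives 0; bid 26 gives 6 > 0. Violating.
Others bid (4, 19, 21): truth gives 0; bid 26 gives 4 > 0. Violating.
Others bid (4, 4, 9): truth gives 12; no alternative beats it.
Others bid (4, 4, 19): truth gives 9; no alternative beats it.
(Checking all 125 profiles: 32 have a profitable deviation, 93 do not.)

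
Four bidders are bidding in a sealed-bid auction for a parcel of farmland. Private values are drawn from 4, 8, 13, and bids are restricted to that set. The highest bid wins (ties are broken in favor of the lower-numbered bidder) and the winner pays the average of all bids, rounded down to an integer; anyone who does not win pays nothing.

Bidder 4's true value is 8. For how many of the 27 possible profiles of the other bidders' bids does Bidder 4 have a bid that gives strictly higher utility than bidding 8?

3

Others bid (4, 4, 8): truth gives 0; bid 13 gives 1 > 0. Violating.
Others bid (4, 8, 4): truth gives 0; bid 13 gives 1 > 0. Violating.
Others bid (8, 4, 4): truth gives 0; bid 13 gives 1 > 0. Violating.
Others bid (4, 4, 4): truth gives 3; no alternative beats it.
Others bid (4, 4, 13): truth gives 0; no alternative beats it.
(Checking all 27 profiles: 3 have a profitable deviation, 24 do not.)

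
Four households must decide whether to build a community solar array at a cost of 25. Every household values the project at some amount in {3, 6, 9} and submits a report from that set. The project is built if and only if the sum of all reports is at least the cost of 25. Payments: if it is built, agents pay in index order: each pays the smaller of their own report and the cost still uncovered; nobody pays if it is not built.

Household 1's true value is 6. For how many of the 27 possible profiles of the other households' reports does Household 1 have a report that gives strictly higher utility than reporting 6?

Others report (6, 9, 9): truth gives 0; report 3 gives 3 > 0. Violating.
Others report (9, 6, 9): truth gives 0; report 3 gives 3 > 0. Violating.
Others report (9, 9, 6): truth gives 0; report 3 gives 3 > 0. Violating.
Others report (9, 9, 9): truth gives 0; report 3 gives 3 > 0. Violating.
Others report (3, 3, 3): truth gives 0; no alternative beats it.
Others report (3, 3, 6): truth gives 0; no alternative beats it.
(Checking all 27 profiles: 4 have a profitable deviation, 23 do not.)

4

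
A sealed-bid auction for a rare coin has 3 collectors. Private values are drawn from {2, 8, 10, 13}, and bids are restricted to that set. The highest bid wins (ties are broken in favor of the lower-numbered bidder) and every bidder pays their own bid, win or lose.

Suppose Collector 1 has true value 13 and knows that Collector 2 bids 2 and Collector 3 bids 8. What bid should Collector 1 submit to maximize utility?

Bid 2: loses but pays 2, utility -2.
Bid 8: wins, pays 8, utility 13 - 8 = 5.
Bid 10: wins, pays 10, utility 13 - 10 = 3.
Bid 13: wins, pays 13, utility 13 - 13 = 0.
The best choice is 8 with utility 5.

8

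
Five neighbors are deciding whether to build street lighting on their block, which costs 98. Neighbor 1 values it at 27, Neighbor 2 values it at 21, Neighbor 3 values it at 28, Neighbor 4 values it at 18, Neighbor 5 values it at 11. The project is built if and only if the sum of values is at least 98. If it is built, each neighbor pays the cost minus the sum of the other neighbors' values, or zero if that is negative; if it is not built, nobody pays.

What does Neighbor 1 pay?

20

Total value 105 ≥ cost 98, so the project is built.
The other neighbors' values sum to 78.
Cost minus that sum is 98 - 78 = 20.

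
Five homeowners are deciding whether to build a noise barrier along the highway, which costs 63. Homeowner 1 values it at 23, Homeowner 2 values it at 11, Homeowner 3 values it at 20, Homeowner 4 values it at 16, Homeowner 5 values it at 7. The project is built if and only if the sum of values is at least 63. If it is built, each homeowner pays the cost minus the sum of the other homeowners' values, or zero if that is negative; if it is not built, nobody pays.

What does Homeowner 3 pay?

6

Total value 77 ≥ cost 63, so the project is built.
The other homeowners' values sum to 57.
Cost minus that sum is 63 - 57 = 6.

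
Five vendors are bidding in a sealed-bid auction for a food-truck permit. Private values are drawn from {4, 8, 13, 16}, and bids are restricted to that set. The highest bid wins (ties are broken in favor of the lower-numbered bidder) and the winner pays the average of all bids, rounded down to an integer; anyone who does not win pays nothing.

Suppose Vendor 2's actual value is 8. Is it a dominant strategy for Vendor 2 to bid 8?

Consider the case where Vendor 1 bids 4, Vendor 3 bids 4, Vendor 4 bids 4 and Vendor 5 bids 13.
Truthful bid 8: loses, pays 0, utility 0.
Bid 13 instead: wins, pays 7, utility 8 - 7 = 1.
Since 1 > 0, bidding 13 is strictly better here, so truthful bidding is not dominant.

No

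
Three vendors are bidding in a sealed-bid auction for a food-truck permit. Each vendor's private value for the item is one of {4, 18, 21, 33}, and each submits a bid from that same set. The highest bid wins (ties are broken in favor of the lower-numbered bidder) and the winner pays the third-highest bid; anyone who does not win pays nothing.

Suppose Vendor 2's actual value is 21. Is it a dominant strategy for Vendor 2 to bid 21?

Consider the case where Vendor 1 bids 4 and Vendor 3 bids 33.
Truthful bid 21: loses, pays 0, utility 0.
Bid 33 instead: wins, pays 4, utility 21 - 4 = 17.
Since 17 > 0, bidding 33 is strictly better here, so truthful bidding is not dominant.

No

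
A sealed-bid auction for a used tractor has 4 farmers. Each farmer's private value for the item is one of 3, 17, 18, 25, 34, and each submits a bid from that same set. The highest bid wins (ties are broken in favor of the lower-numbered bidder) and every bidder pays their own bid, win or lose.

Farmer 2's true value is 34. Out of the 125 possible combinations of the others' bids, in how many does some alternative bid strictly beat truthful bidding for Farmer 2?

73

Others bid (3, 3, 3): truth gives 0; bid 17 gives 17 > 0. Violating.
Others bid (3, 3, 17): truth gives 0; bid 17 gives 17 > 0. Violating.
Others bid (3, 3, 18): truth gives 0; bid 18 gives 16 > 0. Violating.
Others bid (3, 3, 25): truth gives 0; bid 25 gives 9 > 0. Violating.
Others bid (3, 3, 34): truth gives 0; no alternative beats it.
Others bid (3, 17, 34): truth gives 0; no alternative beats it.
(Checking all 125 profiles: 73 have a profitable deviation, 52 do not.)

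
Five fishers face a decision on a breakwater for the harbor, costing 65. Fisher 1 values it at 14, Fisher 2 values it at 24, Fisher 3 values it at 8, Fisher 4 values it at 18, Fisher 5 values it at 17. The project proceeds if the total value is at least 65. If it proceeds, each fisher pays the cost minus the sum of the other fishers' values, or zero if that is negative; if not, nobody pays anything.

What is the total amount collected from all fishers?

Total value 81 ≥ cost 65, so it is built.
Fisher 1: others sum to 67; max(0, 65 - 67) = 0.
Fisher 2: others sum to 57; max(0, 65 - 57) = 8.
Fisher 3: others sum to 73; max(0, 65 - 73) = 0.
Fisher 4: others sum to 63; max(0, 65 - 63) = 2.
Fisher 5: others sum to 64; max(0, 65 - 64) = 1.
Total collected = 0 + 8 + 0 + 2 + 1 = 11.

11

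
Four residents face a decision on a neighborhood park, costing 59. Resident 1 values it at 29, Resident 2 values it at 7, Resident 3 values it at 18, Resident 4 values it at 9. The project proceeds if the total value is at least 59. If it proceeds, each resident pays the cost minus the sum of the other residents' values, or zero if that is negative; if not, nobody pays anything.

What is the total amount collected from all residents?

Total value 63 ≥ cost 59, so it is built.
Resident 1: others sum to 34; max(0, 59 - 34) = 25.
Resident 2: others sum to 56; max(0, 59 - 56) = 3.
Resident 3: others sum to 45; max(0, 59 - 45) = 14.
Resident 4: others sum to 54; max(0, 59 - 54) = 5.
Total collected = 25 + 3 + 14 + 5 = 47.

47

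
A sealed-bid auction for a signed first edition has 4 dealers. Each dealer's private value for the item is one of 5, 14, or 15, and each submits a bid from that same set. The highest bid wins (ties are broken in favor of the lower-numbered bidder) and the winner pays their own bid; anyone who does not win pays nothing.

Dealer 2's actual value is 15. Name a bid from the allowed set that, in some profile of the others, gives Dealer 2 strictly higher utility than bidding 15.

Suppose Dealer 1 bids 5, Dealer 3 bids 5 and Dealer 4 bids 5.
Bid 15: wins, pays 15, utility 15 - 15 = 0.
Bid 14: wins, pays 14, utility 15 - 14 = 1.
So bidding 14 beats truth here (1 > 0).

14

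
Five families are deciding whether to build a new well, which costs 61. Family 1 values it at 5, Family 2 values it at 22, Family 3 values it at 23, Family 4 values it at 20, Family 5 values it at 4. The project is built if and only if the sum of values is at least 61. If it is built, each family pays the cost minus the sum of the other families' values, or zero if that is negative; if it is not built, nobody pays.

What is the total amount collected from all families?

Total value 74 ≥ cost 61, so it is built.
Family 1: others sum to 69; max(0, 61 - 69) = 0.
Family 2: others sum to 52; max(0, 61 - 52) = 9.
Family 3: others sum to 51; max(0, 61 - 51) = 10.
Family 4: others sum to 54; max(0, 61 - 54) = 7.
Family 5: others sum to 70; max(0, 61 - 70) = 0.
Total collected = 0 + 9 + 10 + 7 + 0 = 26.

26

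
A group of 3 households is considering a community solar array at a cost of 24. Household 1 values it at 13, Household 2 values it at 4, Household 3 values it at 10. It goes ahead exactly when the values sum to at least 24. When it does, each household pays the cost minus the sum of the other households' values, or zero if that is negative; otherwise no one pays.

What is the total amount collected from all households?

18

Total value 27 ≥ cost 24, so it is built.
Household 1: others sum to 14; max(0, 24 - 14) = 10.
Household 2: others sum to 23; max(0, 24 - 23) = 1.
Household 3: others sum to 17; max(0, 24 - 17) = 7.
Total collected = 10 + 1 + 7 = 18.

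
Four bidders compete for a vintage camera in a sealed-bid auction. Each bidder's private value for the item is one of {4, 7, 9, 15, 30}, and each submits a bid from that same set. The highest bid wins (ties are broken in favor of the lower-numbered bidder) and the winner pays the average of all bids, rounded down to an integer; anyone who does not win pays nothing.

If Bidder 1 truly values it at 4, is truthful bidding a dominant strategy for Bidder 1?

Yes

Check each profile of the others' bids and compare truth against every alternative bid.
Others bid (7, 7, 7): truth gives 0, best alternative gives -3.
Others bid (4, 7, 7): truth gives 0, best alternative gives -2.
Others bid (7, 4, 7): truth gives 0, best alternative gives -2.
Others bid (7, 7, 4): truth gives 0, best alternative gives -2.
Others bid (4, 4, 7): truth gives 0, best alternative gives -1.
Others bid (4, 7, 4): truth gives 0, best alternative gives -1.
(Remaining 119 profiles checked similarly; truth is weakly best in each.)
In every case the truthful bid is at least as good as any alternative, so it is a dominant strategy.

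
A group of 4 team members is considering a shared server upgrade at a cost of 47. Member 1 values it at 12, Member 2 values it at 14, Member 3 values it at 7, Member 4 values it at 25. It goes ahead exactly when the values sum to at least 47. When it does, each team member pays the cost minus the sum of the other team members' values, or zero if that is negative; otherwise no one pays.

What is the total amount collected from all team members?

18

Total value 58 ≥ cost 47, so it is built.
Member 1: others sum to 46; max(0, 47 - 46) = 1.
Member 2: others sum to 44; max(0, 47 - 44) = 3.
Member 3: others sum to 51; max(0, 47 - 51) = 0.
Member 4: others sum to 33; max(0, 47 - 33) = 14.
Total collected = 1 + 3 + 0 + 14 = 18.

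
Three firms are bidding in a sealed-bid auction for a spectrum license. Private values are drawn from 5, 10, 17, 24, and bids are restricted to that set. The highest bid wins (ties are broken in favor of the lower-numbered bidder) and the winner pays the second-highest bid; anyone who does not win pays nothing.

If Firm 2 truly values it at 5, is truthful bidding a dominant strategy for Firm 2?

Yes

Check each profile of the others' bids and compare truth against every alternative bid.
Others bid (5, 10): truth gives 0, best alternative gives -5.
Others bid (5, 5): truth gives 0, best alternative gives 0.
Others bid (5, 17): truth gives 0, best alternative gives 0.
Others bid (5, 24): truth gives 0, best alternative gives 0.
Others bid (10, 5): truth gives 0, best alternative gives 0.
Others bid (10, 10): truth gives 0, best alternative gives 0.
(Remaining 10 profiles checked similarly; truth is weakly best in each.)
In every case the truthful bid is at least as good as any alternative, so it is a dominant strategy.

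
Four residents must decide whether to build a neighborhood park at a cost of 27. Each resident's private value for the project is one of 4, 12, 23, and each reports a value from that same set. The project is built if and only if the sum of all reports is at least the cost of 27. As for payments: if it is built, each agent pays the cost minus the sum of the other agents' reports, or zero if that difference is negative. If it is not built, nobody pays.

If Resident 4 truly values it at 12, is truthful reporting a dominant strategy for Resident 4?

Check each profile of the others' reports and compare truth against every alternative report.
Others report (4, 4, 23): truth gives 12, best alternative gives 12.
Others report (4, 12, 12): truth gives 12, best alternative gives 12.
Others report (4, 12, 23): truth gives 12, best alternative gives 12.
Others report (4, 23, 4): truth gives 12, best alternative gives 12.
Others report (4, 23, 12): truth gives 12, best alternative gives 12.
Others report (4, 23, 23): truth gives 12, best alternative gives 12.
(Remaining 21 profiles checked similarly; truth is weakly best in each.)
In every case the truthful report is at least as good as any alternative, so it is a dominant strategy.

Yes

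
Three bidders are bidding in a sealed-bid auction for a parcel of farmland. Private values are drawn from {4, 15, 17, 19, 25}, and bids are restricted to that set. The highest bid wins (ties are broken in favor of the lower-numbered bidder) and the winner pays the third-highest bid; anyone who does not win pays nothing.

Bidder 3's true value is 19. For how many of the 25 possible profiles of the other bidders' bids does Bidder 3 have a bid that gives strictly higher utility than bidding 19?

6

Others bid (4, 19): truth gives 0; bid 25 gives 15 > 0. Violating.
Others bid (15, 19): truth gives 0; bid 25 gives 4 > 0. Violating.
Others bid (17, 19): truth gives 0; bid 25 gives 2 > 0. Violating.
Others bid (19, 4): truth gives 0; bid 25 gives 15 > 0. Violating.
Others bid (4, 4): truth gives 15; no alternative beats it.
Others bid (4, 15): truth gives 15; no alternative beats it.
(Checking all 25 profiles: 6 have a profitable deviation, 19 do not.)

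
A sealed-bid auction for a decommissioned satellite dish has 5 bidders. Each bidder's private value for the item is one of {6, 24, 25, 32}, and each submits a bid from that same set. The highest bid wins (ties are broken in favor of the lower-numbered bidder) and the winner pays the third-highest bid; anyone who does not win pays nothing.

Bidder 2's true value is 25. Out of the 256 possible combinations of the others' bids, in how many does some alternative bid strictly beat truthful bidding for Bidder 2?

Others bid (6, 6, 6, 32): truth gives 0; bid 32 gives 19 > 0. Violating.
Others bid (6, 6, 24, 32): truth gives 0; bid 32 gives 1 > 0. Violating.
Others bid (6, 6, 32, 6): truth gives 0; bid 32 gives 19 > 0. Violating.
Others bid (6, 6, 32, 24): truth gives 0; bid 32 gives 1 > 0. Violating.
Others bid (6, 6, 6, 6): truth gives 19; no alternative beats it.
Others bid (6, 6, 6, 24): truth gives 19; no alternative beats it.
(Checking all 256 profiles: 32 have a profitable deviation, 224 do not.)

32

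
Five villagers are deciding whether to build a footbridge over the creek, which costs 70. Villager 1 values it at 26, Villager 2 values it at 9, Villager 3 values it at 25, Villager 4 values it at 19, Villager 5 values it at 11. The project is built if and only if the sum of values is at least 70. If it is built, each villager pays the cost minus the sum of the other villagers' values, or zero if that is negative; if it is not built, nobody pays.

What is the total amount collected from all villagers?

11

Total value 90 ≥ cost 70, so it is built.
Villager 1: others sum to 64; max(0, 70 - 64) = 6.
Villager 2: others sum to 81; max(0, 70 - 81) = 0.
Villager 3: others sum to 65; max(0, 70 - 65) = 5.
Villager 4: others sum to 71; max(0, 70 - 71) = 0.
Villager 5: others sum to 79; max(0, 70 - 79) = 0.
Total collected = 6 + 0 + 5 + 0 + 0 = 11.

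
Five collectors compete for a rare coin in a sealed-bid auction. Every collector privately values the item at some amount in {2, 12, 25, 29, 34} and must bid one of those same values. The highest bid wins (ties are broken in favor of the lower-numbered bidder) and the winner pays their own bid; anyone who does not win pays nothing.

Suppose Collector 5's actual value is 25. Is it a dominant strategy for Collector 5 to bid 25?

Consider the case where Collector 1 bids 2, Collector 2 bids 2, Collector 3 bids 2 and Collector 4 bids 2.
Truthful bid 25: wins, pays 25, utility 25 - 25 = 0.
Bid 12 instead: wins, pays 12, utility 25 - 12 = 13.
Since 13 > 0, bidding 12 is strictly better here, so truthful bidding is not dominant.

No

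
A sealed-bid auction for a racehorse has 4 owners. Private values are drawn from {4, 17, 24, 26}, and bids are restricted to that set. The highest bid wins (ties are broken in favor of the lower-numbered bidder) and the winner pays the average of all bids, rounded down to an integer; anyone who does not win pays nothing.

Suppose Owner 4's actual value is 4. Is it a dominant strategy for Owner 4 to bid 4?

Yes

Check each profile of the others' bids and compare truth against every alternative bid.
Others bid (4, 4, 4): truth gives 0, best alternative gives -3.
Others bid (4, 4, 17): truth gives 0, best alternative gives 0.
Others bid (4, 4, 24): truth gives 0, best alternative gives 0.
Others bid (4, 4, 26): truth gives 0, best alternative gives 0.
Others bid (4, 17, 4): truth gives 0, best alternative gives 0.
Others bid (4, 17, 17): truth gives 0, best alternative gives 0.
(Remaining 58 profiles checked similarly; truth is weakly best in each.)
In every case the truthful bid is at least as good as any alternative, so it is a dominant strategy.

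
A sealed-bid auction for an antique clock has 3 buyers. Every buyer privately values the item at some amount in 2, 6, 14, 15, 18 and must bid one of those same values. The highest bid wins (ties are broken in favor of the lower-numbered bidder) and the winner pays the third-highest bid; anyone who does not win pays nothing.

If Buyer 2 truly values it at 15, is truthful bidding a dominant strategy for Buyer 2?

No

Consider the case where Buyer 1 bids 2 and Buyer 3 bids 18.
Truthful bid 15: loses, pays 0, utility 0.
Bid 18 instead: wins, pays 2, utility 15 - 2 = 13.
Since 13 > 0, bidding 18 is strictly better here, so truthful bidding is not dominant.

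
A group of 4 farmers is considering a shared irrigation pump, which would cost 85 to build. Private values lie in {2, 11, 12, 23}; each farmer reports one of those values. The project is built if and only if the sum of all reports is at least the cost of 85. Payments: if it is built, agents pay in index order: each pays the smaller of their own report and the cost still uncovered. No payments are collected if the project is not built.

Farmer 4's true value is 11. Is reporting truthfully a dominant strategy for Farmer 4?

Check each profile of the others' reports and compare truth against every alternative report.
Others report (2, 2, 2): truth gives 0, best alternative gives 0.
Others report (2, 2, 11): truth gives 0, best alternative gives 0.
Others report (2, 2, 12): truth gives 0, best alternative gives 0.
Others report (2, 2, 23): truth gives 0, best alternative gives 0.
Others report (2, 11, 2): truth gives 0, best alternative gives 0.
Others report (2, 11, 11): truth gives 0, best alternative gives 0.
(Remaining 58 profiles checked similarly; truth is weakly best in each.)
In every case the truthful report is at least as good as any alternative, so it is a dominant strategy.

Yes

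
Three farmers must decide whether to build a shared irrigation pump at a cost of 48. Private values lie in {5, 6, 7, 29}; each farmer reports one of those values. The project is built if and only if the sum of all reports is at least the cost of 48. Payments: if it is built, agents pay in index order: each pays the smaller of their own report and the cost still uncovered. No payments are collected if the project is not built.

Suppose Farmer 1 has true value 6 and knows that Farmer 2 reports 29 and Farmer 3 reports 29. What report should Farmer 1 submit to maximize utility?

5

Report 5: project built, pays 5, utility 6 - 5 = 1.
Report 6: project built, pays 6, utility 6 - 6 = 0.
Report 7: project built, pays 7, utility 6 - 7 = -1.
Report 29: project built, pays 29, utility 6 - 29 = -23.
The best choice is 5 with utility 1.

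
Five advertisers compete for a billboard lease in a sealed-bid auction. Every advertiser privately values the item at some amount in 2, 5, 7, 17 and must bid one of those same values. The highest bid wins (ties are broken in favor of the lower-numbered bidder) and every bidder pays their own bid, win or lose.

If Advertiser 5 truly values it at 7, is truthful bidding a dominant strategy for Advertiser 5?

Consider the case where Advertiser 1 bids 2, Advertiser 2 bids 2, Advertiser 3 bids 2 and Advertiser 4 bids 2.
Truthful bid 7: wins, pays 7, utility 7 - 7 = 0.
Bid 5 instead: wins, pays 5, utility 7 - 5 = 2.
Since 2 > 0, bidding 5 is strictly better here, so truthful bidding is not dominant.

No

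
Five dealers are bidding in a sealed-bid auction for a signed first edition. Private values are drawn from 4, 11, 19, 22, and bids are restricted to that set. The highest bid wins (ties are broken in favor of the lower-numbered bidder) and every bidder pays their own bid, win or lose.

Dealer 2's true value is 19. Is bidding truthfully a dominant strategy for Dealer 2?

No

Consider the case where Dealer 1 bids 4, Dealer 3 bids 4, Dealer 4 bids 4 and Dealer 5 bids 4.
Truthful bid 19: wins, pays 19, utility 19 - 19 = 0.
Bid 11 instead: wins, pays 11, utility 19 - 11 = 8.
Since 8 > 0, bidding 11 is strictly better here, so truthful bidding is not dominant.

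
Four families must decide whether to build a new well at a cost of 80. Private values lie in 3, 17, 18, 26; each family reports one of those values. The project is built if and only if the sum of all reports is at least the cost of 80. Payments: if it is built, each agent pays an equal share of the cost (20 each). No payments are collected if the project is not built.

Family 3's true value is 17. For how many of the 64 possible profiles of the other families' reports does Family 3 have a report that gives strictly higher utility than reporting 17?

6

Others report (17, 26, 26): truth gives -3; report 3 gives 0 > -3. Violating.
Others report (18, 26, 26): truth gives -3; report 3 gives 0 > -3. Violating.
Others report (26, 17, 26): truth gives -3; report 3 gives 0 > -3. Violating.
Others report (26, 18, 26): truth gives -3; report 3 gives 0 > -3. Violating.
Others report (3, 3, 3): truth gives 0; no alternative beats it.
Others report (3, 3, 17): truth gives 0; no alternative beats it.
(Checking all 64 profiles: 6 have a profitable deviation, 58 do not.)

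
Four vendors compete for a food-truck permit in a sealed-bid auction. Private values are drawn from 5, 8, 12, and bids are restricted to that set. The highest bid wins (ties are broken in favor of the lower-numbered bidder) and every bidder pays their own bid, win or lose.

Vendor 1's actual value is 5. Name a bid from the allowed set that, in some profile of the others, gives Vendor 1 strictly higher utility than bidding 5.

Suppose Vendor 2 bids 5, Vendor 3 bids 5 and Vendor 4 bids 8.
Bid 5: loses but pays 5, utility -5.
Bid 8: wins, pays 8, utility 5 - 8 = -3.
So bidding 8 beats truth here (-3 > -5).

8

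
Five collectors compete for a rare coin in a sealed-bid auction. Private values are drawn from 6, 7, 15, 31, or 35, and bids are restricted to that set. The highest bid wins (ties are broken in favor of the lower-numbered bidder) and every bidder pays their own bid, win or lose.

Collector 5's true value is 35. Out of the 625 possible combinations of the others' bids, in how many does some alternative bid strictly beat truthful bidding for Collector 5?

450

Others bid (6, 6, 6, 6): truth gives 0; bid 7 gives 28 > 0. Violating.
Others bid (6, 6, 6, 7): truth gives 0; bid 15 gives 20 > 0. Violating.
Others bid (6, 6, 6, 15): truth gives 0; bid 31 gives 4 > 0. Violating.
Others bid (6, 6, 6, 35): truth gives -35; bid 6 gives -6 > -35. Violating.
Others bid (6, 6, 6, 31): truth gives 0; no alternative beats it.
Others bid (6, 6, 7, 31): truth gives 0; no alternative beats it.
(Checking all 625 profiles: 450 have a profitable deviation, 175 do not.)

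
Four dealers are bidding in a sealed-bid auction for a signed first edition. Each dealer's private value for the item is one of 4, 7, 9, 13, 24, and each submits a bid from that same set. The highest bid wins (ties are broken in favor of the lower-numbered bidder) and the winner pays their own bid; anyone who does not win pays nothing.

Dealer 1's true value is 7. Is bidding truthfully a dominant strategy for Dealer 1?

Consider the case where Dealer 2 bids 4, Dealer 3 bids 4 and Dealer 4 bids 4.
Truthful bid 7: wins, pays 7, utility 7 - 7 = 0.
Bid 4 instead: wins, pays 4, utility 7 - 4 = 3.
Since 3 > 0, bidding 4 is strictly better here, so truthful bidding is not dominant.

No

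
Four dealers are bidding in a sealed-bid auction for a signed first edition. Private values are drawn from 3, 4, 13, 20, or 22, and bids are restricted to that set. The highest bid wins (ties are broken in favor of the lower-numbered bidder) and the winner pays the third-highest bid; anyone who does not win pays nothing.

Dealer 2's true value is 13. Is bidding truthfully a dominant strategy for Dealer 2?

No

Consider the case where Dealer 1 bids 3, Dealer 3 bids 3 and Dealer 4 bids 20.
Truthful bid 13: loses, pays 0, utility 0.
Bid 20 instead: wins, pays 3, utility 13 - 3 = 10.
Since 10 > 0, bidding 20 is strictly better here, so truthful bidding is not dominant.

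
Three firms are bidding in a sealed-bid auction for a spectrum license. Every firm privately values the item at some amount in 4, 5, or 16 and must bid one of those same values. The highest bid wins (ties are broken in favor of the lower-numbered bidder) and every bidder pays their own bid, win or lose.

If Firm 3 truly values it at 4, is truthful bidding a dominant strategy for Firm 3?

No

Consider the case where Firm 1 bids 4 and Firm 2 bids 4.
Truthful bid 4: loses but pays 4, utility -4.
Bid 5 instead: wins, pays 5, utility 4 - 5 = -1.
Since -1 > -4, bidding 5 is strictly better here, so truthful bidding is not dominant.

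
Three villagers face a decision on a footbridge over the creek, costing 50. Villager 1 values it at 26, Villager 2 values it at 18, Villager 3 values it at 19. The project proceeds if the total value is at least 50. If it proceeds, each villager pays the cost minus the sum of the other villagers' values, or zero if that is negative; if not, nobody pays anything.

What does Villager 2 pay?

5

Total value 63 ≥ cost 50, so the project is built.
The other villagers' values sum to 45.
Cost minus that sum is 50 - 45 = 5.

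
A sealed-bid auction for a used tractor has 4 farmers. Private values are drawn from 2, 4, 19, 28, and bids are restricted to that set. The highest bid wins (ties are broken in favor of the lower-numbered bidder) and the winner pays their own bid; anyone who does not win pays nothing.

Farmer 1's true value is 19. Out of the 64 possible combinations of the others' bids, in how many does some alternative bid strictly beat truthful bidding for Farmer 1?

8

Others bid (2, 2, 2): truth gives 0; bid 2 gives 17 > 0. Violating.
Others bid (2, 2, 4): truth gives 0; bid 4 gives 15 > 0. Violating.
Others bid (2, 4, 2): truth gives 0; bid 4 gives 15 > 0. Violating.
Others bid (2, 4, 4): truth gives 0; bid 4 gives 15 > 0. Violating.
Others bid (2, 2, 19): truth gives 0; no alternative beats it.
Others bid (2, 2, 28): truth gives 0; no alternative beats it.
(Checking all 64 profiles: 8 have a profitable deviation, 56 do not.)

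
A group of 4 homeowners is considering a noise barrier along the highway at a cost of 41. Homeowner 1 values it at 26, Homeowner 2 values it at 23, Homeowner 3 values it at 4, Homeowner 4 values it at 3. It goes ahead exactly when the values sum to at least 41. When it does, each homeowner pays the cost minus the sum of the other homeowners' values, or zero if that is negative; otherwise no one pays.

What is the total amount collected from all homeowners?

19

Total value 56 ≥ cost 41, so it is built.
Homeowner 1: others sum to 30; max(0, 41 - 30) = 11.
Homeowner 2: others sum to 33; max(0, 41 - 33) = 8.
Homeowner 3: others sum to 52; max(0, 41 - 52) = 0.
Homeowner 4: others sum to 53; max(0, 41 - 53) = 0.
Total collected = 11 + 8 + 0 + 0 = 19.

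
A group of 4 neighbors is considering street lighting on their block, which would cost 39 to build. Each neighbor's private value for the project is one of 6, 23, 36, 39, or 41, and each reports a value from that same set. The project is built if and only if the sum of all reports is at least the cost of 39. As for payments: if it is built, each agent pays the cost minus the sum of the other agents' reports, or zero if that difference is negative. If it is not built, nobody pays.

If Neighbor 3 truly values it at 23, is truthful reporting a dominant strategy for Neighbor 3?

Yes

Check each profile of the others' reports and compare truth against every alternative report.
Others report (6, 6, 36): truth gives 23, best alternative gives 23.
Others report (6, 6, 39): truth gives 23, best alternative gives 23.
Others report (6, 6, 41): truth gives 23, best alternative gives 23.
Others report (6, 23, 23): truth gives 23, best alternative gives 23.
Others report (6, 23, 36): truth gives 23, best alternative gives 23.
Others report (6, 23, 39): truth gives 23, best alternative gives 23.
(Remaining 119 profiles checked similarly; truth is weakly best in each.)
In every case the truthful report is at least as good as any alternative, so it is a dominant strategy.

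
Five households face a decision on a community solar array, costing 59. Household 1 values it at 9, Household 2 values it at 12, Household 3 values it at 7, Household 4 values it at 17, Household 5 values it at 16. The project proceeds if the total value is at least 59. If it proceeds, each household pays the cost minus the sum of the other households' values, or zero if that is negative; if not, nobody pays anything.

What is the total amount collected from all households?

Total value 61 ≥ cost 59, so it is built.
Household 1: others sum to 52; max(0, 59 - 52) = 7.
Household 2: others sum to 49; max(0, 59 - 49) = 10.
Household 3: others sum to 54; max(0, 59 - 54) = 5.
Household 4: others sum to 44; max(0, 59 - 44) = 15.
Household 5: others sum to 45; max(0, 59 - 45) = 14.
Total collected = 7 + 10 + 5 + 15 + 14 = 51.

51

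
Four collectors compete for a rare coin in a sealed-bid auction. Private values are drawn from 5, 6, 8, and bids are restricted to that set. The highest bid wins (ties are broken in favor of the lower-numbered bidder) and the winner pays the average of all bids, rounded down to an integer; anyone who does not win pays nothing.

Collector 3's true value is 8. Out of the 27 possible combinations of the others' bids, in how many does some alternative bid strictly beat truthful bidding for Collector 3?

1

Others bid (5, 5, 6): truth gives 2; bid 6 gives 3 > 2. Violating.
Others bid (5, 5, 5): truth gives 3; no alternative beats it.
Others bid (5, 5, 8): truth gives 2; no alternative beats it.
(Checking all 27 profiles: 1 has a profitable deviation, 26 do not.)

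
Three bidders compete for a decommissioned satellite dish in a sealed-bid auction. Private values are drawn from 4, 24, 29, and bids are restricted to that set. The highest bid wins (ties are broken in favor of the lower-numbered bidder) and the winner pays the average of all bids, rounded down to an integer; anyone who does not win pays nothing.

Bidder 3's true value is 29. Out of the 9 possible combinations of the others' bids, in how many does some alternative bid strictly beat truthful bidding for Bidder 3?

Others bid (4, 4): truth gives 17; bid 24 gives 19 > 17. Violating.
Others bid (4, 24): truth gives 10; no alternative beats it.
Others bid (4, 29): truth gives 0; no alternative beats it.
(Checking all 9 profiles: 1 has a profitable deviation, 8 do not.)

1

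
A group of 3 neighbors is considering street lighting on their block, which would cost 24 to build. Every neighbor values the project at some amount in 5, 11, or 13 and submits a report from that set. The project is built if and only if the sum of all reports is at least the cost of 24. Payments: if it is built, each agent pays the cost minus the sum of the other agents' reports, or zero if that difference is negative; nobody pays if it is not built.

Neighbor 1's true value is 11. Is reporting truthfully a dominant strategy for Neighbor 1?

Check each profile of the others' reports and compare truth against every alternative report.
Others report (11, 13): truth gives 11, best alternative gives 11.
Others report (13, 11): truth gives 11, best alternative gives 11.
Others report (13, 13): truth gives 11, best alternative gives 11.
Others report (11, 11): truth gives 9, best alternative gives 9.
Others report (5, 13): truth gives 5, best alternative gives 5.
Others report (13, 5): truth gives 5, best alternative gives 5.
(Remaining 3 profiles checked similarly; truth is weakly best in each.)
In every case the truthful report is at least as good as any alternative, so it is a dominant strategy.

Yes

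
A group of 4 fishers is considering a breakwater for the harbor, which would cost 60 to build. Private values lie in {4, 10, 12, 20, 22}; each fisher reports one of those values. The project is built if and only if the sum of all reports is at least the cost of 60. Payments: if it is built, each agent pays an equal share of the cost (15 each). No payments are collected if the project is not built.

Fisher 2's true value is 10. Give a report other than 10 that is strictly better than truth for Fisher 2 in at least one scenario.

Suppose Fisher 1 reports 10, Fisher 3 reports 20 and Fisher 4 reports 20.
Report 10: project built, pays 15, utility 10 - 15 = -5.
Report 4: project not built, utility 0.
So reporting 4 beats truth here (0 > -5).

4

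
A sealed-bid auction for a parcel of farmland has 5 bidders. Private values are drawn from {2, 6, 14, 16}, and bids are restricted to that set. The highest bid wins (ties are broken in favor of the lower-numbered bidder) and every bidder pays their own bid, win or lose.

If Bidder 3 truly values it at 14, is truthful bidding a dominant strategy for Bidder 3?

No

Consider the case where Bidder 1 bids 2, Bidder 2 bids 2, Bidder 4 bids 2 and Bidder 5 bids 2.
Truthful bid 14: wins, pays 14, utility 14 - 14 = 0.
Bid 6 instead: wins, pays 6, utility 14 - 6 = 8.
Since 8 > 0, bidding 6 is strictly better here, so truthful bidding is not dominant.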